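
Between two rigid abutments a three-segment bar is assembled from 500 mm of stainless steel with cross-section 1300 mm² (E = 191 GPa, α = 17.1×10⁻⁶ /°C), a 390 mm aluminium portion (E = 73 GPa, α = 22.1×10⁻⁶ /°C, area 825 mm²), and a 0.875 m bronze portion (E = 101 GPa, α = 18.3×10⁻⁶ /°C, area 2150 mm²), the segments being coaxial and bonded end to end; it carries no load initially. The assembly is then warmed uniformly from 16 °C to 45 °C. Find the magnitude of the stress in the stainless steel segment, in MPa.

σ ≈ 59.1 MPa (compressive)

Free thermal expansion of the whole bar: Σ αᵢΔT Lᵢ = 17.1×10⁻⁶×29×500 + 22.1×10⁻⁶×29×390 + 18.3×10⁻⁶×29×875 = 0.9623 mm.
The rigid supports impose zero overall length change; the single axial force P common to all segments must satisfy P Σ Lᵢ/(AᵢEᵢ) = δ_free.
Σ Lᵢ/(AᵢEᵢ) = 500/(1300×191×10³) + 390/(825×73×10³) + 875/(2150×101×10³) = 1.252×10⁻⁵ mm/N.
So P = 0.9623 / 1.252×10⁻⁵ = 76.86 kN, compressive.
σ_{stainless steel} = P / A = 76860 / 1300 = 59.13 MPa.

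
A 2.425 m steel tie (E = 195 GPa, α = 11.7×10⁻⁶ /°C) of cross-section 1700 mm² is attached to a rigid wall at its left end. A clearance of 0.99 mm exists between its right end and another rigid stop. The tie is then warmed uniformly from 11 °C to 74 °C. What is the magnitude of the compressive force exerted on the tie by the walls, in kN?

Unrestrained expansion: δ_free = αΔT L = 11.7×10⁻⁶ × 63 × 2425 = 1.787 mm.
The gap closes (δ_free > 0.99 mm) and the wall then resists a further 1.787 − 0.99 = 0.7975 mm of expansion.
Compatibility: PL/(AE) = 0.7975 mm, so σ = P/A = E × (0.7975/2425) = 64.13 MPa.
Force on the wall = σA = 64.13 × 1700 mm² = 109 kN.

P ≈ 109 kN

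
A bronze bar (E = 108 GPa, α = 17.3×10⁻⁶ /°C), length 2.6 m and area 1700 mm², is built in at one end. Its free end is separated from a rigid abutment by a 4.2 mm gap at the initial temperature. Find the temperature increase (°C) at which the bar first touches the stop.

Contact occurs when the free expansion equals the gap: αΔT L = 4.2 mm.
ΔT = 4.2 / (17.3×10⁻⁶ × 2600) = 93.37 °C.

ΔT ≈ 93.4 °C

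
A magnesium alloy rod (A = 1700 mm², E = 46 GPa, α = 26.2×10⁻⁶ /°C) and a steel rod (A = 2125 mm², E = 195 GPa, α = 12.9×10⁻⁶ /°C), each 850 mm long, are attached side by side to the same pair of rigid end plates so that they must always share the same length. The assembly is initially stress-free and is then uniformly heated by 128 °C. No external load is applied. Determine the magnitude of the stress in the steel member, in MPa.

σ ≈ 52.7 MPa (tensile)

Both members must finish at the same length. With the larger α, the magnesium alloy tends to over-expand; the plates restrain it, putting the magnesium alloy in compression and the steel in tension. With no external load the two internal forces are equal and opposite, magnitude P.
Compatibility of the two members (thermal + elastic change equal): (α₁ − α₂)ΔT = P·[1/(A₁E₁) + 1/(A₂E₂)].
|α₁ − α₂|·ΔT = 13.3×10⁻⁶ × 128 = 0.001702.
1/(A₁E₁) + 1/(A₂E₂) = 1/(1700×46×10³) + 1/(2125×195×10³) = 1.52×10⁻⁸ N⁻¹.
P = 0.001702 / 1.52×10⁻⁸ = 112000 N = 112 kN.
σ_{steel} = P/A₂ = 112000/2125 = 52.7 MPa, tensile.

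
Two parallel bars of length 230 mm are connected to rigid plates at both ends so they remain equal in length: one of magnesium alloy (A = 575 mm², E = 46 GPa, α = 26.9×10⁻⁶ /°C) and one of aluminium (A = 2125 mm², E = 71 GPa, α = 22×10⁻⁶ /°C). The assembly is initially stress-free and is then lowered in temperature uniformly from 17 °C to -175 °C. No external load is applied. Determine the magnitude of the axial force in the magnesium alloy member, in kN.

P ≈ 21.2 kN (tensile in the magnesium alloy)

Both members must finish at the same length. With the larger α, the magnesium alloy tends to over-contract; the plates restrain it, putting the magnesium alloy in tension and the aluminium in compression. With no external load the two internal forces are equal and opposite, magnitude P.
Compatibility of the two members (thermal + elastic change equal): (α₁ − α₂)ΔT = P·[1/(A₁E₁) + 1/(A₂E₂)].
|α₁ − α₂|·ΔT = 4.9×10⁻⁶ × 192 = 0.0009408.
1/(A₁E₁) + 1/(A₂E₂) = 1/(575×46×10³) + 1/(2125×71×10³) = 4.444×10⁻⁸ N⁻¹.
P = 0.0009408 / 4.444×10⁻⁸ = 21170 N = 21.17 kN.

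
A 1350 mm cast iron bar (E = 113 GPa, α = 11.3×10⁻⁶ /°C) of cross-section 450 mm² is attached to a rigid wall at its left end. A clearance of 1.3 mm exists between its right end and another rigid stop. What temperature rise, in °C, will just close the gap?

The gap closes when αΔT L = 1.3 mm, since the bar is still unstressed at that instant.
ΔT = 1.3 / (11.3×10⁻⁶ × 1350) = 85.22 °C.

ΔT ≈ 85.2 °C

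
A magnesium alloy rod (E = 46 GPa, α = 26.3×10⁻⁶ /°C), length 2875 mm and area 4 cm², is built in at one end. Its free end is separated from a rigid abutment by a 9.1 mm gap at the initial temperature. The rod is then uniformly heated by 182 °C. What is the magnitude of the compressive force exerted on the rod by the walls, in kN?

P ≈ 29.8 kN

Unrestrained expansion: δ_free = αΔT L = 26.3×10⁻⁶ × 182 × 2875 = 13.76 mm.
After closing the 9.1 mm clearance, 13.76 − 9.1 = 4.661 mm of expansion remains to be suppressed by the wall.
So σ = E(δ_free − g)/L = 46×10³ × 4.661/2875 = 74.58 MPa.
Force on the wall = σA = 74.58 × 400 mm² = 29.83 kN.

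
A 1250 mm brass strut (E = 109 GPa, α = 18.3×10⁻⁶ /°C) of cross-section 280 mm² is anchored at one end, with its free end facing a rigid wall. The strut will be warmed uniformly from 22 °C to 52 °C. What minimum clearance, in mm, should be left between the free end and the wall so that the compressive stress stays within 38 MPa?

With no wall the strut would lengthen by αΔT L = 18.3×10⁻⁶ × 30 × 1250 = 0.6863 mm.
A stress of 38 MPa corresponds to the wall pushing the strut back by σL/E = 38×1250/(109×10³) = 0.4358 mm.
The gap must absorb the remainder: g_min = 0.6863 − 0.4358 = 0.2505 mm.

g ≈ 0.25 mm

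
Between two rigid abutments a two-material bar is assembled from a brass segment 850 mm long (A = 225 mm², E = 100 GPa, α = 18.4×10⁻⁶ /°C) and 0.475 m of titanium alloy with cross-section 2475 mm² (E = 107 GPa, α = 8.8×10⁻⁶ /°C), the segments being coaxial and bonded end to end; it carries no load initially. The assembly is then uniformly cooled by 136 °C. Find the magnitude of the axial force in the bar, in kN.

P ≈ 68.1 kN (tensile)

With the walls removed the bar would change length by δ_free = Σ αᵢΔT Lᵢ = 18.4×10⁻⁶×136×850 + 8.8×10⁻⁶×136×475 = 2.696 mm.
Since the ends are fixed, an axial force P builds up, equal in every segment, with P · Σ Lᵢ/(AᵢEᵢ) = δ_free.
Σ Lᵢ/(AᵢEᵢ) = 850/(225×100×10³) + 475/(2475×107×10³) = 3.957×10⁻⁵ mm/N.
Hence P = δ_free / Σ(L/AE) = 2.696/3.957×10⁻⁵ = 68.12 kN (tensile).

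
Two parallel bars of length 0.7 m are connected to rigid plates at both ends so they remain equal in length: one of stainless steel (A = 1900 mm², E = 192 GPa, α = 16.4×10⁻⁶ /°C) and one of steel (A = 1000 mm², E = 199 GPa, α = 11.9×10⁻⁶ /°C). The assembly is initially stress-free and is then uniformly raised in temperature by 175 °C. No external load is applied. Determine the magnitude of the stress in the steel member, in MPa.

Both members must finish at the same length. With the larger α, the stainless steel tends to over-expand; the plates restrain it, putting the stainless steel in compression and the steel in tension. With no external load the two internal forces are equal and opposite, magnitude P.
Compatibility of the two members (thermal + elastic change equal): (α₁ − α₂)ΔT = P·[1/(A₁E₁) + 1/(A₂E₂)].
|α₁ − α₂|·ΔT = 4.5×10⁻⁶ × 175 = 0.0007875.
1/(A₁E₁) + 1/(A₂E₂) = 1/(1900×192×10³) + 1/(1000×199×10³) = 7.766×10⁻⁹ N⁻¹.
P = 0.0007875 / 7.766×10⁻⁹ = 101400 N = 101.4 kN.
σ_{steel} = P/A₂ = 101400/1000 = 101.4 MPa, tensile.

σ ≈ 101 MPa (tensile)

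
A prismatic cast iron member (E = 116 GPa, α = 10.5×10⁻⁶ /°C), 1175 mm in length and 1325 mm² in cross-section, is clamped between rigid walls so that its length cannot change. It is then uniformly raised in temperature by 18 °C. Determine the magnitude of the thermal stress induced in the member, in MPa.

The supports are rigid, so the total axial strain is zero. The restrained thermal strain is ε = αΔT = 10.5×10⁻⁶ × 18 = 189×10⁻⁶.
The stress required to suppress this strain is σ = Eε = 116×10³ × 189×10⁻⁶ = 21.92 MPa, compressive since the member is trying to expand.

σ ≈ 21.9 MPa (compressive)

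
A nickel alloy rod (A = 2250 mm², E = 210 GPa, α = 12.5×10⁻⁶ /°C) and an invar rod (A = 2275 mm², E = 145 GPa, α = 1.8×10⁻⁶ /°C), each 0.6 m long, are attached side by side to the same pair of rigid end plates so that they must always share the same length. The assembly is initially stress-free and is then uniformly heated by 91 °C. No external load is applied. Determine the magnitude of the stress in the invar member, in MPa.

Both members must finish at the same length. With the larger α, the nickel alloy tends to over-expand; the plates restrain it, putting the nickel alloy in compression and the invar in tension. With no external load the two internal forces are equal and opposite, magnitude P.
Setting the final lengths equal and cancelling L: (α₁ − α₂)ΔT = P/(A₁E₁) + P/(A₂E₂).
|α₁ − α₂|·ΔT = 10.7×10⁻⁶ × 91 = 0.0009737.
1/(A₁E₁) + 1/(A₂E₂) = 1/(2250×210×10³) + 1/(2275×145×10³) = 5.148×10⁻⁹ N⁻¹.
So P = 0.0009737 / 5.148×10⁻⁹ = 189.1 kN.
σ_{invar} = P/A₂ = 189100/2275 = 83.14 MPa, tensile.

σ ≈ 83.1 MPa (tensile)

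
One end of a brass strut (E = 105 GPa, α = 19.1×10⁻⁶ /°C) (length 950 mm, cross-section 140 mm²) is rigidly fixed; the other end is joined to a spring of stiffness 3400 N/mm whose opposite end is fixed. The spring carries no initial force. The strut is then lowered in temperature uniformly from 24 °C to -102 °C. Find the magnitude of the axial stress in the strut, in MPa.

If the spring were absent the strut would shorten by αΔT L = 19.1×10⁻⁶ × 126 × 950 = 2.286 mm.
Let P be the tensile force in the spring. The strut extends elastically by PL/(AE) and the spring stretches by P/k; together these equal δ_free.
So P = δ_free / [L/(AE) + 1/k] = 2.286 / [ 950/(140×105×10³) + 1/(3400) ].
P = 2.286 / 0.0003587 = 6373 N.
σ = P/A = 6373/140 = 45.52 MPa.

σ ≈ 45.5 MPa (tensile)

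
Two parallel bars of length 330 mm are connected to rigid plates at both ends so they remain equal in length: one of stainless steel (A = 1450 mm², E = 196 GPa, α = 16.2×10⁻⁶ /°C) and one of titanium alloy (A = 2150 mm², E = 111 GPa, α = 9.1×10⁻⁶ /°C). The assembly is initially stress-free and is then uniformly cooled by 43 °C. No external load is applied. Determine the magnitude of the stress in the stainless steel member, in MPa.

Both members must finish at the same length. With the larger α, the stainless steel tends to over-contract; the plates restrain it, putting the stainless steel in tension and the titanium alloy in compression. With no external load the two internal forces are equal and opposite, magnitude P.
Compatibility of the two members (thermal + elastic change equal): (α₁ − α₂)ΔT = P·[1/(A₁E₁) + 1/(A₂E₂)].
|α₁ − α₂|·ΔT = 7.1×10⁻⁶ × 43 = 0.0003053.
1/(A₁E₁) + 1/(A₂E₂) = 1/(1450×196×10³) + 1/(2150×111×10³) = 7.709×10⁻⁹ N⁻¹.
So P = 0.0003053 / 7.709×10⁻⁹ = 39.6 kN.
σ_{stainless steel} = P/A₁ = 39600/1450 = 27.31 MPa, tensile.

σ ≈ 27.3 MPa (tensile)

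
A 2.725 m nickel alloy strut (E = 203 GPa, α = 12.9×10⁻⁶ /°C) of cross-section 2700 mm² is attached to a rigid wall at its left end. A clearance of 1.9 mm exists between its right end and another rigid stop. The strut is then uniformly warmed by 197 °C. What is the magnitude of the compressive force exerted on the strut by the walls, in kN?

P ≈ 1010 kN

Unrestrained expansion: δ_free = αΔT L = 12.9×10⁻⁶ × 197 × 2725 = 6.925 mm.
After closing the 1.9 mm clearance, 6.925 − 1.9 = 5.025 mm of expansion remains to be suppressed by the wall.
So σ = E(δ_free − g)/L = 203×10³ × 5.025/2725 = 374.3 MPa.
P = σA = 374.3 × 2700 = 1011 kN.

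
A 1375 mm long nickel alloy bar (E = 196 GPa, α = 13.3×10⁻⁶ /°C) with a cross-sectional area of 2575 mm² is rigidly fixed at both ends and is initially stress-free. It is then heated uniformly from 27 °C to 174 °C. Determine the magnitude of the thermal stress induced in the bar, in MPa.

Because both ends are immovable the net strain is zero, and the suppressed thermal strain is αΔT = 13.3×10⁻⁶ × 147 = 1955.1×10⁻⁶.
The stress required to suppress this strain is σ = Eε = 196×10³ × 1955.1×10⁻⁶ = 383.2 MPa, compressive since the bar is trying to expand.

σ ≈ 383 MPa (compressive)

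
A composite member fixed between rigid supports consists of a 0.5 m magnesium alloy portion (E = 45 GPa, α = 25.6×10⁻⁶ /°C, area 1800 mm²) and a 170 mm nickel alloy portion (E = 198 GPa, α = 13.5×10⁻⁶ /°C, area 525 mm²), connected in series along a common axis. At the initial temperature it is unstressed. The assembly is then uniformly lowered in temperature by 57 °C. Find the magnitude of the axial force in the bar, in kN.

P ≈ 110 kN (tensile)

Free thermal contraction of the whole bar: Σ αᵢΔT Lᵢ = 25.6×10⁻⁶×57×500 + 13.5×10⁻⁶×57×170 = 0.8604 mm.
The walls prevent any net length change, so an axial force P (same in every segment) develops. Compatibility: P · Σ Lᵢ/(AᵢEᵢ) = δ_free.
Σ Lᵢ/(AᵢEᵢ) = 500/(1800×45×10³) + 170/(525×198×10³) = 7.808×10⁻⁶ mm/N.
So P = 0.8604 / 7.808×10⁻⁶ = 110.2 kN, tensile.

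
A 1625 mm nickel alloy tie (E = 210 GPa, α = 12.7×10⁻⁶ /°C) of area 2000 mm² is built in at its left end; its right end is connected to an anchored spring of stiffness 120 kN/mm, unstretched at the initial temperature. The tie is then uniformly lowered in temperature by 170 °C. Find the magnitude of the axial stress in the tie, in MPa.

σ ≈ 144 MPa (tensile)

If the spring were absent the tie would shorten by αΔT L = 12.7×10⁻⁶ × 170 × 1625 = 3.508 mm.
With a force P in the spring, the elastic change of the tie is PL/(AE) and that of the spring is P/k; compatibility requires their sum to equal δ_free.
P [ L/(AE) + 1/k ] = δ_free → P [ 1625/(2000×210×10³) + 1/(120×10³) ] = 3.508.
P = 3.508 / 1.22×10⁻⁵ = 287500 N.
σ = P/A = 287500/2000 = 143.8 MPa.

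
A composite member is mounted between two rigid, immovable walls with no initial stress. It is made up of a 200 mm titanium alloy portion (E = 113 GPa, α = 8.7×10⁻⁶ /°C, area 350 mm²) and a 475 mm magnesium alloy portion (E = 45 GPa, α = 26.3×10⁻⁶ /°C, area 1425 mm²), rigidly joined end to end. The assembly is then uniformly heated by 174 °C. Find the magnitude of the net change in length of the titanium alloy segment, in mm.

If the supports were absent, the total length change would be Σ αᵢΔT Lᵢ = 8.7×10⁻⁶×174×200 + 26.3×10⁻⁶×174×475 = 2.476 mm.
The walls prevent any net length change, so an axial force P (same in every segment) develops. Compatibility: P · Σ Lᵢ/(AᵢEᵢ) = δ_free.
The series flexibility is Σ Lᵢ/(AᵢEᵢ) = 200/(350×113×10³) + 475/(1425×45×10³) = 1.246×10⁻⁵ mm/N.
Hence P = δ_free / Σ(L/AE) = 2.476/1.246×10⁻⁵ = 198.7 kN (compressive).
For the titanium alloy segment, free thermal change = 8.7×10⁻⁶×174×200 = 0.3028 mm and elastic change from P = 198700×200/(350×113×10³) = 1.005 mm; these oppose, so the net change is 0.702 mm (segment shortens).

|ΔL| ≈ 0.702 mm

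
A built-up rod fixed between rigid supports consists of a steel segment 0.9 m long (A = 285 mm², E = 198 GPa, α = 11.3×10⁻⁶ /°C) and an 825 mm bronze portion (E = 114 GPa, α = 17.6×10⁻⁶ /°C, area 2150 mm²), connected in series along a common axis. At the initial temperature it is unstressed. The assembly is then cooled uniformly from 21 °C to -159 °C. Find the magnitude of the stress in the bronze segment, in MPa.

If the supports were absent, the total length change would be Σ αᵢΔT Lᵢ = 11.3×10⁻⁶×180×900 + 17.6×10⁻⁶×180×825 = 4.444 mm.
Since the ends are fixed, an axial force P builds up, equal in every segment, with P · Σ Lᵢ/(AᵢEᵢ) = δ_free.
The series flexibility is Σ Lᵢ/(AᵢEᵢ) = 900/(285×198×10³) + 825/(2150×114×10³) = 1.931×10⁻⁵ mm/N.
Hence P = δ_free / Σ(L/AE) = 4.444/1.931×10⁻⁵ = 230.1 kN (tensile).
σ_{bronze} = P / A = 230100 / 2150 = 107 MPa.

σ ≈ 107 MPa (tensile)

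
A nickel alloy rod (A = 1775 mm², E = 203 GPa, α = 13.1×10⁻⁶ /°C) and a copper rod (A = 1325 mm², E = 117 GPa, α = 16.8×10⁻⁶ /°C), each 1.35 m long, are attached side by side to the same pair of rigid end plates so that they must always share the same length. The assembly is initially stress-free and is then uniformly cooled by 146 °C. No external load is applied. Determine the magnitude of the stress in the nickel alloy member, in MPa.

σ ≈ 33 MPa (compressive)

Both members must finish at the same length. With the larger α, the copper tends to over-contract; the plates restrain it, putting the copper in tension and the nickel alloy in compression. With no external load the two internal forces are equal and opposite, magnitude P.
Compatibility of the two members (thermal + elastic change equal): (α₁ − α₂)ΔT = P·[1/(A₁E₁) + 1/(A₂E₂)].
|α₁ − α₂|·ΔT = 3.7×10⁻⁶ × 146 = 0.0005402.
1/(A₁E₁) + 1/(A₂E₂) = 1/(1775×203×10³) + 1/(1325×117×10³) = 9.226×10⁻⁹ N⁻¹.
P = 0.0005402 / 9.226×10⁻⁹ = 58550 N = 58.55 kN.
σ_{nickel alloy} = P/A₁ = 58550/1775 = 32.99 MPa, compressive.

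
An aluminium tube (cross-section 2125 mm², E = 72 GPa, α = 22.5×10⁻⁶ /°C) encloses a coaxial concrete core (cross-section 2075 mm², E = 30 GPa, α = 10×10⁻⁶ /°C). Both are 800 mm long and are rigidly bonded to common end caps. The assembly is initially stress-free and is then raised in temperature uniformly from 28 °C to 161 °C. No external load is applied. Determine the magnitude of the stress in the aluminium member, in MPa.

Both members must finish at the same length. With the larger α, the aluminium tends to over-expand; the plates restrain it, putting the aluminium in compression and the concrete in tension. With no external load the two internal forces are equal and opposite, magnitude P.
Equating the net (thermal + elastic) strains gives |α₁ − α₂|·ΔT = P·[1/(A₁E₁) + 1/(A₂E₂)].
|α₁ − α₂|·ΔT = 12.5×10⁻⁶ × 133 = 0.001662.
1/(A₁E₁) + 1/(A₂E₂) = 1/(2125×72×10³) + 1/(2075×30×10³) = 2.26×10⁻⁸ N⁻¹.
So P = 0.001662 / 2.26×10⁻⁸ = 73.56 kN.
σ_{aluminium} = P/A₁ = 73560/2125 = 34.62 MPa, compressive.

σ ≈ 34.6 MPa (compressive)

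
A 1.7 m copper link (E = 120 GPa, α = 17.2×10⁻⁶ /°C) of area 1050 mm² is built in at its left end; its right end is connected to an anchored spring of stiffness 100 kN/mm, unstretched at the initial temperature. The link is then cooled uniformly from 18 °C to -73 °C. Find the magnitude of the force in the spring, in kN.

P ≈ 113 kN

The unrestrained thermal change is αΔT L = 17.2×10⁻⁶ × 91 × 1700 = 2.661 mm.
Let P be the tensile force in the spring. The link extends elastically by PL/(AE) and the spring stretches by P/k; together these equal δ_free.
So P = δ_free / [L/(AE) + 1/k] = 2.661 / [ 1700/(1050×120×10³) + 1/(100×10³) ].
P = 2.661 / 2.349×10⁻⁵ = 113300 N.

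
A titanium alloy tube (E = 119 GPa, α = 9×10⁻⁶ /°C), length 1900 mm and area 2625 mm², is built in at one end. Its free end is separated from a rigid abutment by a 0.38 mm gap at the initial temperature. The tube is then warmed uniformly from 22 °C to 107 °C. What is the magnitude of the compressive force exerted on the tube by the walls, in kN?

If the wall were absent the tube would grow by αΔT L = 9×10⁻⁶ × 85 × 1900 = 1.454 mm.
This exceeds the 0.38 mm gap, so the wall pushes back. The portion of expansion that must be recovered elastically is δ_free − gap = 1.454 − 0.38 = 1.074 mm.
So σ = E(δ_free − g)/L = 119×10³ × 1.074/1900 = 67.24 MPa.
Force on the wall = σA = 67.24 × 2625 mm² = 176.5 kN.

P ≈ 176 kN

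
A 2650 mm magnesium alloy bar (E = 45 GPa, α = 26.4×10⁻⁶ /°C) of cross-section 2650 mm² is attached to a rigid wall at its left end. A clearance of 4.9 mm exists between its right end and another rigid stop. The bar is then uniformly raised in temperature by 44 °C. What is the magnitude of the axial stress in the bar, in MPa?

Unrestrained expansion: δ_free = αΔT L = 26.4×10⁻⁶ × 44 × 2650 = 3.078 mm.
Since δ_free = 3.08 mm is less than the 4.9 mm gap, the bar never touches the wall. No axial force develops.

σ ≈ 0 MPa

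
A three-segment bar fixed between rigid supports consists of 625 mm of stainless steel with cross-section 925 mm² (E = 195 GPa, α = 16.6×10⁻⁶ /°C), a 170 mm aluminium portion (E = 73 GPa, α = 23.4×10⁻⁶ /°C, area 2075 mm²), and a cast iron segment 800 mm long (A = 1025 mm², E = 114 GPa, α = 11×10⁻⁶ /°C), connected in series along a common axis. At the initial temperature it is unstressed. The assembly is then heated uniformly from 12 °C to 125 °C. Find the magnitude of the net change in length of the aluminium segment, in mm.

If the supports were absent, the total length change would be Σ αᵢΔT Lᵢ = 16.6×10⁻⁶×113×625 + 23.4×10⁻⁶×113×170 + 11×10⁻⁶×113×800 = 2.616 mm.
The rigid supports impose zero overall length change; the single axial force P common to all segments must satisfy P Σ Lᵢ/(AᵢEᵢ) = δ_free.
Σ Lᵢ/(AᵢEᵢ) = 625/(925×195×10³) + 170/(2075×73×10³) + 800/(1025×114×10³) = 1.143×10⁻⁵ mm/N.
P = 2.616 / 1.143×10⁻⁵ = 228800 N = 228.8 kN, compressive.
For the aluminium segment, free thermal change = 23.4×10⁻⁶×113×170 = 0.4495 mm and elastic change from P = 228800×170/(2075×73×10³) = 0.2568 mm; these oppose, so the net change is 0.193 mm (segment lengthens).

|ΔL| ≈ 0.193 mm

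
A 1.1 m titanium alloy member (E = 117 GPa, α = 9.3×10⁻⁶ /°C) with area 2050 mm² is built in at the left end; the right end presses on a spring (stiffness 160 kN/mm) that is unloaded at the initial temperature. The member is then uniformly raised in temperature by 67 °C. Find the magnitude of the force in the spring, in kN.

Free thermal expansion: δ_free = αΔT L = 9.3×10⁻⁶ × 67 × 1100 = 0.6854 mm.
Let P be the compressive force at the spring. The member shortens elastically by PL/(AE) and the spring compresses by P/k; together these equal δ_free.
So P = δ_free / [L/(AE) + 1/k] = 0.6854 / [ 1100/(2050×117×10³) + 1/(160×10³) ].
P = 0.6854 / 1.084×10⁻⁵ = 63250 N.

P ≈ 63.3 kN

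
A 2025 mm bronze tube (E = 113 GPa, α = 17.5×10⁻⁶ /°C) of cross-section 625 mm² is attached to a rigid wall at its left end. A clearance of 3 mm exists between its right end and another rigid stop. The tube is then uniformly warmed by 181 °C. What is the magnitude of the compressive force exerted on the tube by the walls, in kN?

Unrestrained expansion: δ_free = αΔT L = 17.5×10⁻⁶ × 181 × 2025 = 6.414 mm.
After closing the 3 mm clearance, 6.414 − 3 = 3.414 mm of expansion remains to be suppressed by the wall.
So σ = E(δ_free − g)/L = 113×10³ × 3.414/2025 = 190.5 MPa.
P = σA = 190.5 × 625 = 119.1 kN.

P ≈ 119 kN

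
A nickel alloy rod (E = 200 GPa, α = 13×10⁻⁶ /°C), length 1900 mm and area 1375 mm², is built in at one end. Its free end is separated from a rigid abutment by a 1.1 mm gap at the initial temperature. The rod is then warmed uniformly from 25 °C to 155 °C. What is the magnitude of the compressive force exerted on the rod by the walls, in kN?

P ≈ 306 kN

Free thermal elongation = αΔT L = 13×10⁻⁶ × 130 × 1900 = 3.211 mm.
This exceeds the 1.1 mm gap, so the wall pushes back. The portion of expansion that must be recovered elastically is δ_free − gap = 3.211 − 1.1 = 2.111 mm.
So σ = E(δ_free − g)/L = 200×10³ × 2.111/1900 = 222.2 MPa.
P = σA = 222.2 × 1375 = 305.5 kN.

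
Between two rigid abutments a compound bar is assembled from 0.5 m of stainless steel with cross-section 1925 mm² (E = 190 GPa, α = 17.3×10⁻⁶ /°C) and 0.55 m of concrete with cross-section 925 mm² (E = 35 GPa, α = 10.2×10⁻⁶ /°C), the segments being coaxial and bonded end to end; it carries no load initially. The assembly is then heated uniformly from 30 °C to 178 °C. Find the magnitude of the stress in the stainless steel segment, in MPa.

With the walls removed the bar would change length by δ_free = Σ αᵢΔT Lᵢ = 17.3×10⁻⁶×148×500 + 10.2×10⁻⁶×148×550 = 2.11 mm.
The walls prevent any net length change, so an axial force P (same in every segment) develops. Compatibility: P · Σ Lᵢ/(AᵢEᵢ) = δ_free.
Σ Lᵢ/(AᵢEᵢ) = 500/(1925×190×10³) + 550/(925×35×10³) = 1.836×10⁻⁵ mm/N.
So P = 2.11 / 1.836×10⁻⁵ = 115 kN, compressive.
σ_{stainless steel} = P / A = 115000 / 1925 = 59.73 MPa.

σ ≈ 59.7 MPa (compressive)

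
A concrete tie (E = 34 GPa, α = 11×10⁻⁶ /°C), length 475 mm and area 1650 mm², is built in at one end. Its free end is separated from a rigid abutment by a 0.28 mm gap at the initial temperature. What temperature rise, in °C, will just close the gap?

ΔT ≈ 53.6 °C

Contact occurs when the free expansion equals the gap: αΔT L = 0.28 mm.
So ΔT = g/(αL) = 0.28/(11×10⁻⁶ × 475) = 53.59 °C.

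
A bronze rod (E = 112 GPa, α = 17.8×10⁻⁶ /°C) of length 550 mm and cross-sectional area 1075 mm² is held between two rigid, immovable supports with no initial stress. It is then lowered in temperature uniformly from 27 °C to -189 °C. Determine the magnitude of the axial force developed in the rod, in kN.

With zero net strain, σ = E·αΔT = 112 GPa × 17.8×10⁻⁶ × 216 = 430.6 MPa.
Axial force P = σA = 430.6 × 1075 = 462900 N = 462.9 kN, tensile.

P ≈ 463 kN (tensile)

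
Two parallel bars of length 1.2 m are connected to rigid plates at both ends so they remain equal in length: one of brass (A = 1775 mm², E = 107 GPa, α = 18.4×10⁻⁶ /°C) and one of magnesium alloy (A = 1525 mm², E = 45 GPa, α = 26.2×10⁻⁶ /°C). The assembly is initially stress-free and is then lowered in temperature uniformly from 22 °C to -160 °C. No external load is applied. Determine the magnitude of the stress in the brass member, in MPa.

σ ≈ 40.3 MPa (compressive)

Both members must finish at the same length. With the larger α, the magnesium alloy tends to over-contract; the plates restrain it, putting the magnesium alloy in tension and the brass in compression. With no external load the two internal forces are equal and opposite, magnitude P.
Compatibility of the two members (thermal + elastic change equal): (α₁ − α₂)ΔT = P·[1/(A₁E₁) + 1/(A₂E₂)].
|α₁ − α₂|·ΔT = 7.8×10⁻⁶ × 182 = 0.00142.
1/(A₁E₁) + 1/(A₂E₂) = 1/(1775×107×10³) + 1/(1525×45×10³) = 1.984×10⁻⁸ N⁻¹.
P = 0.00142 / 1.984×10⁻⁸ = 71560 N = 71.56 kN.
σ_{brass} = P/A₁ = 71560/1775 = 40.32 MPa, compressive.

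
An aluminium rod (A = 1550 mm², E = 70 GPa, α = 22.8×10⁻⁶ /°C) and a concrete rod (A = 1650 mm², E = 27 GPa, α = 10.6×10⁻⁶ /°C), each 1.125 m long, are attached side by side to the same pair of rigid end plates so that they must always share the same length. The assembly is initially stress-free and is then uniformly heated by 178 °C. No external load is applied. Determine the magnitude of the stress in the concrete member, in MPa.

Equilibrium of a rigid end plate with no external load gives equal and opposite internal forces ±P in the two members. Since α_{aluminium} > α_{concrete}, heating drives the aluminium into compression and the concrete into tension.
Setting the final lengths equal and cancelling L: (α₁ − α₂)ΔT = P/(A₁E₁) + P/(A₂E₂).
|α₁ − α₂|·ΔT = 12.2×10⁻⁶ × 178 = 0.002172.
1/(A₁E₁) + 1/(A₂E₂) = 1/(1550×70×10³) + 1/(1650×27×10³) = 3.166×10⁻⁸ N⁻¹.
P = 0.002172 / 3.166×10⁻⁸ = 68580 N = 68.58 kN.
σ_{concrete} = P/A₂ = 68580/1650 = 41.57 MPa, tensile.

σ ≈ 41.6 MPa (tensile)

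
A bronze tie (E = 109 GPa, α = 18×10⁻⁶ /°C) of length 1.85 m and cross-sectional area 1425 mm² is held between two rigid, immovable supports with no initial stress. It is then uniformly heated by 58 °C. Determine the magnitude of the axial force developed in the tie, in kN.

The ends cannot move, so σ = EαΔT = 109×10³ × 18×10⁻⁶ × 58 = 113.8 MPa.
P = AEαΔT = 1425 × 109×10³ × 18×10⁻⁶ × 58 = 162.2 kN (compressive).

P ≈ 162 kN (compressive)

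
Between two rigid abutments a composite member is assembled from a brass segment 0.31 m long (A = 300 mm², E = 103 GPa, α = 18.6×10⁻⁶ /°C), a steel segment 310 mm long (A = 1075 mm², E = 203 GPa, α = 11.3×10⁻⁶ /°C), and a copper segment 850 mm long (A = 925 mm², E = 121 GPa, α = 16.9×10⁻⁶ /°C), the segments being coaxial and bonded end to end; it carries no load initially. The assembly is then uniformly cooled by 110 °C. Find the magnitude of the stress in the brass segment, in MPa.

σ ≈ 455 MPa (tensile)

If the supports were absent, the total length change would be Σ αᵢΔT Lᵢ = 18.6×10⁻⁶×110×310 + 11.3×10⁻⁶×110×310 + 16.9×10⁻⁶×110×850 = 2.6 mm.
Since the ends are fixed, an axial force P builds up, equal in every segment, with P · Σ Lᵢ/(AᵢEᵢ) = δ_free.
Σ Lᵢ/(AᵢEᵢ) = 310/(300×103×10³) + 310/(1075×203×10³) + 850/(925×121×10³) = 1.905×10⁻⁵ mm/N.
Hence P = δ_free / Σ(L/AE) = 2.6/1.905×10⁻⁵ = 136.5 kN (tensile).
σ_{brass} = P / A = 136500 / 300 = 455 MPa.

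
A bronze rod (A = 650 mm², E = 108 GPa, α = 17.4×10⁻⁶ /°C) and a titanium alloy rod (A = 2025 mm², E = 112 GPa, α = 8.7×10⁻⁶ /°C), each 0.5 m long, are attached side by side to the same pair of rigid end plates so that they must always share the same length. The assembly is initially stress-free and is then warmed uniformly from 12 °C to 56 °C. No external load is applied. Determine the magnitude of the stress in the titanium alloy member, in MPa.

σ ≈ 10.1 MPa (tensile)

Equilibrium of a rigid end plate with no external load gives equal and opposite internal forces ±P in the two members. Since α_{bronze} > α_{titanium alloy}, heating drives the bronze into compression and the titanium alloy into tension.
Equating the net (thermal + elastic) strains gives |α₁ − α₂|·ΔT = P·[1/(A₁E₁) + 1/(A₂E₂)].
|α₁ − α₂|·ΔT = 8.7×10⁻⁶ × 44 = 0.0003828.
1/(A₁E₁) + 1/(A₂E₂) = 1/(650×108×10³) + 1/(2025×112×10³) = 1.865×10⁻⁸ N⁻¹.
So P = 0.0003828 / 1.865×10⁻⁸ = 20.52 kN.
σ_{titanium alloy} = P/A₂ = 20520/2025 = 10.13 MPa, tensile.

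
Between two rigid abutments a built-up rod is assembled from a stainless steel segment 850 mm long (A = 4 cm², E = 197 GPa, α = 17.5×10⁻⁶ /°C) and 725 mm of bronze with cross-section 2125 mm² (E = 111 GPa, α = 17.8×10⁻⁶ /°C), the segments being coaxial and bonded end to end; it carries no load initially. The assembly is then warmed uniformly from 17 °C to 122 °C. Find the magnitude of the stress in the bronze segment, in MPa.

σ ≈ 99 MPa (compressive)

Free thermal expansion of the whole bar: Σ αᵢΔT Lᵢ = 17.5×10⁻⁶×105×850 + 17.8×10⁻⁶×105×725 = 2.917 mm.
The walls prevent any net length change, so an axial force P (same in every segment) develops. Compatibility: P · Σ Lᵢ/(AᵢEᵢ) = δ_free.
The series flexibility is Σ Lᵢ/(AᵢEᵢ) = 850/(400×197×10³) + 725/(2125×111×10³) = 1.386×10⁻⁵ mm/N.
P = 2.917 / 1.386×10⁻⁵ = 210400 N = 210.4 kN, compressive.
σ_{bronze} = P / A = 210400 / 2125 = 99.03 MPa.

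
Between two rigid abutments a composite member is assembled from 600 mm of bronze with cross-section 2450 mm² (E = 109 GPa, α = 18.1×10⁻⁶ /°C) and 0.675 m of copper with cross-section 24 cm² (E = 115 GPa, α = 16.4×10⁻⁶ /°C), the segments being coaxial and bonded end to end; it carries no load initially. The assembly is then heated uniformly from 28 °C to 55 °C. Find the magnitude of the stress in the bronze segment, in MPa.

With the walls removed the bar would change length by δ_free = Σ αᵢΔT Lᵢ = 18.1×10⁻⁶×27×600 + 16.4×10⁻⁶×27×675 = 0.5921 mm.
The rigid supports impose zero overall length change; the single axial force P common to all segments must satisfy P Σ Lᵢ/(AᵢEᵢ) = δ_free.
The series flexibility is Σ Lᵢ/(AᵢEᵢ) = 600/(2450×109×10³) + 675/(2400×115×10³) = 4.692×10⁻⁶ mm/N.
P = 0.5921 / 4.692×10⁻⁶ = 126200 N = 126.2 kN, compressive.
σ_{bronze} = P / A = 126200 / 2450 = 51.5 MPa.

σ ≈ 51.5 MPa (compressive)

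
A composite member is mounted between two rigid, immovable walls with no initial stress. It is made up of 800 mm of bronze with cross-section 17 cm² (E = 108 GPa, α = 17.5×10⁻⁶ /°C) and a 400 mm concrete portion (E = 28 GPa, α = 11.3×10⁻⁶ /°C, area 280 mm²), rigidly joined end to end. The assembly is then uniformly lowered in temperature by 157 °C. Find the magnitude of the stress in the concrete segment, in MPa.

Free thermal contraction of the whole bar: Σ αᵢΔT Lᵢ = 17.5×10⁻⁶×157×800 + 11.3×10⁻⁶×157×400 = 2.908 mm.
The rigid supports impose zero overall length change; the single axial force P common to all segments must satisfy P Σ Lᵢ/(AᵢEᵢ) = δ_free.
The series flexibility is Σ Lᵢ/(AᵢEᵢ) = 800/(1700×108×10³) + 400/(280×28×10³) = 5.538×10⁻⁵ mm/N.
P = 2.908 / 5.538×10⁻⁵ = 52510 N = 52.51 kN, tensile.
σ_{concrete} = P / A = 52510 / 280 = 187.5 MPa.

σ ≈ 188 MPa (tensile)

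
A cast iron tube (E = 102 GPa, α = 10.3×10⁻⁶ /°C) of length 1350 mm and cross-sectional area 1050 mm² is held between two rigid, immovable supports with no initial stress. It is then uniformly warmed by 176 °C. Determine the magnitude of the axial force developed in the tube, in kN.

The ends cannot move, so σ = EαΔT = 102×10³ × 10.3×10⁻⁶ × 176 = 184.9 MPa.
P = AEαΔT = 1050 × 102×10³ × 10.3×10⁻⁶ × 176 = 194.2 kN (compressive).

P ≈ 194 kN (compressive)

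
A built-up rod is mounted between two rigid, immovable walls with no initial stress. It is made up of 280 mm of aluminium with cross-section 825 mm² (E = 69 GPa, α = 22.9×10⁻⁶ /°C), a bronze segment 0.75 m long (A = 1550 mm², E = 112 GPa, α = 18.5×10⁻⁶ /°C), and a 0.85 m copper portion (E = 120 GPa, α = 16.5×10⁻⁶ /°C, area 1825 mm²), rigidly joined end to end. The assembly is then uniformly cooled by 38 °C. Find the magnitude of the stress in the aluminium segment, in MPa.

If the supports were absent, the total length change would be Σ αᵢΔT Lᵢ = 22.9×10⁻⁶×38×280 + 18.5×10⁻⁶×38×750 + 16.5×10⁻⁶×38×850 = 1.304 mm.
The walls prevent any net length change, so an axial force P (same in every segment) develops. Compatibility: P · Σ Lᵢ/(AᵢEᵢ) = δ_free.
Σ Lᵢ/(AᵢEᵢ) = 280/(825×69×10³) + 750/(1550×112×10³) + 850/(1825×120×10³) = 1.312×10⁻⁵ mm/N.
So P = 1.304 / 1.312×10⁻⁵ = 99.38 kN, tensile.
σ_{aluminium} = P / A = 99380 / 825 = 120.5 MPa.

σ ≈ 120 MPa (tensile)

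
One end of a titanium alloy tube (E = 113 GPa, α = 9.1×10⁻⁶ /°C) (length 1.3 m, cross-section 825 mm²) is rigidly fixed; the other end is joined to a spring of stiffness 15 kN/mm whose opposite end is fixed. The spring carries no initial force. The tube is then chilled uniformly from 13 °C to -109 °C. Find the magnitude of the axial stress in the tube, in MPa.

σ ≈ 21.7 MPa (tensile)

If the spring were absent the tube would shorten by αΔT L = 9.1×10⁻⁶ × 122 × 1300 = 1.443 mm.
With a force P in the spring, the elastic change of the tube is PL/(AE) and that of the spring is P/k; compatibility requires their sum to equal δ_free.
So P = δ_free / [L/(AE) + 1/k] = 1.443 / [ 1300/(825×113×10³) + 1/(15×10³) ].
P = 1.443 / 8.061×10⁻⁵ = 17900 N.
σ = P/A = 17900/825 = 21.7 MPa.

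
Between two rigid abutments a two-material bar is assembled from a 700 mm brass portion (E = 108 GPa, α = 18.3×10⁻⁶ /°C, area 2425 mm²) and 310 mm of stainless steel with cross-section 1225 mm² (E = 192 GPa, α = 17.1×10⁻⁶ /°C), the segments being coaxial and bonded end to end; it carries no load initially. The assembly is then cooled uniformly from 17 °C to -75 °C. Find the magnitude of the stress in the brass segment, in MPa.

σ ≈ 172 MPa (tensile)

Free thermal contraction of the whole bar: Σ αᵢΔT Lᵢ = 18.3×10⁻⁶×92×700 + 17.1×10⁻⁶×92×310 = 1.666 mm.
The rigid supports impose zero overall length change; the single axial force P common to all segments must satisfy P Σ Lᵢ/(AᵢEᵢ) = δ_free.
The series flexibility is Σ Lᵢ/(AᵢEᵢ) = 700/(2425×108×10³) + 310/(1225×192×10³) = 3.991×10⁻⁶ mm/N.
P = 1.666 / 3.991×10⁻⁶ = 417500 N = 417.5 kN, tensile.
σ_{brass} = P / A = 417500 / 2425 = 172.2 MPa.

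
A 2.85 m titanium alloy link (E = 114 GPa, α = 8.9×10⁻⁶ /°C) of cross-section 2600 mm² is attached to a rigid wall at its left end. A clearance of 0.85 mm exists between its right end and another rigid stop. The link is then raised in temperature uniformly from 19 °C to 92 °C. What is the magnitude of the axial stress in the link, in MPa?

σ ≈ 40.1 MPa (compressive)

Free thermal elongation = αΔT L = 8.9×10⁻⁶ × 73 × 2850 = 1.852 mm.
This exceeds the 0.85 mm gap, so the wall pushes back. The portion of expansion that must be recovered elastically is δ_free − gap = 1.852 − 0.85 = 1.002 mm.
So σ = E(δ_free − g)/L = 114×10³ × 1.002/2850 = 40.07 MPa.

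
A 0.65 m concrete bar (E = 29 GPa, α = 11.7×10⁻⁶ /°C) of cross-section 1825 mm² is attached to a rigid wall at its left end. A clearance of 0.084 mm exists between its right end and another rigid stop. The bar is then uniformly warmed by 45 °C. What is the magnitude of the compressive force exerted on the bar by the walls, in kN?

If the wall were absent the bar would grow by αΔT L = 11.7×10⁻⁶ × 45 × 650 = 0.3422 mm.
This exceeds the 0.084 mm gap, so the wall pushes back. The portion of expansion that must be recovered elastically is δ_free − gap = 0.3422 − 0.084 = 0.2582 mm.
That suppressed elongation corresponds to σ = E·Δ/L = 29×10³ × 0.2582/650 = 11.52 MPa.
P = σA = 11.52 × 1825 = 21.03 kN.

P ≈ 21 kN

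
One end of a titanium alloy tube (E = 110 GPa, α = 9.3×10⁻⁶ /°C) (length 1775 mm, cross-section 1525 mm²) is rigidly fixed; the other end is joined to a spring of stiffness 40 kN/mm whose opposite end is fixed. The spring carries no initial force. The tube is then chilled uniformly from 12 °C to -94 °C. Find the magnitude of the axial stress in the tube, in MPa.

If the spring were absent the tube would shorten by αΔT L = 9.3×10⁻⁶ × 106 × 1775 = 1.75 mm.
Let P be the tensile force in the spring. The tube extends elastically by PL/(AE) and the spring stretches by P/k; together these equal δ_free.
So P = δ_free / [L/(AE) + 1/k] = 1.75 / [ 1775/(1525×110×10³) + 1/(40×10³) ].
P = 1.75 / 3.558×10⁻⁵ = 49180 N.
σ = P/A = 49180/1525 = 32.25 MPa.

σ ≈ 32.2 MPa (tensile)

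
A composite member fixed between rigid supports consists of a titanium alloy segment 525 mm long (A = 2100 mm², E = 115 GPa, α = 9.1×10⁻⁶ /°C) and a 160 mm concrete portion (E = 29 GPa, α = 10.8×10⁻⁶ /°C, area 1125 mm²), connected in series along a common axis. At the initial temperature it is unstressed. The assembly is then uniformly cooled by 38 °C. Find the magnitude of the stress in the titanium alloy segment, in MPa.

σ ≈ 16.6 MPa (tensile)

If the supports were absent, the total length change would be Σ αᵢΔT Lᵢ = 9.1×10⁻⁶×38×525 + 10.8×10⁻⁶×38×160 = 0.2472 mm.
The rigid supports impose zero overall length change; the single axial force P common to all segments must satisfy P Σ Lᵢ/(AᵢEᵢ) = δ_free.
Σ Lᵢ/(AᵢEᵢ) = 525/(2100×115×10³) + 160/(1125×29×10³) = 7.078×10⁻⁶ mm/N.
Hence P = δ_free / Σ(L/AE) = 0.2472/7.078×10⁻⁶ = 34.93 kN (tensile).
σ_{titanium alloy} = P / A = 34930 / 2100 = 16.63 MPa.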